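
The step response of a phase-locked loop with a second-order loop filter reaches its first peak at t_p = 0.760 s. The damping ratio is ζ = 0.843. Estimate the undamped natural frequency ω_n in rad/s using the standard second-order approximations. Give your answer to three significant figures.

Peak time t_p = π/ω_d, so ω_d = π/t_p = π/0.760 = 4.13 rad/s.
ω_n = ω_d/√(1−ζ²) = 4.13/√0.289 = 7.68 rad/s.

ω_n ≈ 7.68 rad/s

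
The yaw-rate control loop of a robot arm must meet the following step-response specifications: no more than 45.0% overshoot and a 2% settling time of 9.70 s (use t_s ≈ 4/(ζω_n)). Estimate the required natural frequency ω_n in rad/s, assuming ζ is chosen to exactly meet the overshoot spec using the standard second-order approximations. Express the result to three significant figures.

ω_n ≈ 1.67 rad/s

Inverting the overshoot relation: ζ = |ln 0.450|/√(π² + ln²0.450) = 0.246.
Then ω_n = 4/(ζ t_s) = 4/(0.246 × 9.70) = 1.67 rad/s.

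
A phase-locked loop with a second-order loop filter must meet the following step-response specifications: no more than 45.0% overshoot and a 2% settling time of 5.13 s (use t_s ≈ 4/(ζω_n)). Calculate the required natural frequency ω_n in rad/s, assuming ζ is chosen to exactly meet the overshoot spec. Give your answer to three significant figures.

From %OS = 100·exp(−πζ/√(1−ζ²)), invert to get ζ = −ln(OS)/√(π² + ln²(OS)) with OS = 0.450.
−ln 0.450 = 0.7985, so ζ = 0.7985/√(π² + 0.6376) = 0.246.
From t_s ≈ 4/(ζω_n): ω_n = 4/(ζ·t_s) = 4/(0.246·5.13) = 3.17 rad/s.

ω_n ≈ 3.17 rad/s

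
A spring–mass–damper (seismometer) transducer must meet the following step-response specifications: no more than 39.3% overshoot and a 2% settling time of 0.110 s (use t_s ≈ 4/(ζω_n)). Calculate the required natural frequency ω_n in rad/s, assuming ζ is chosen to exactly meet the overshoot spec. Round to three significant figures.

ω_n ≈ 128 rad/s

ζ = −ln(OS)/√(π² + (ln OS)²). With OS = 0.393, ln OS = −0.9339 and ζ = 0.9339/3.277 = 0.285.
Then ω_n = 4/(ζ t_s) = 4/(0.285 × 0.110) = 128 rad/s.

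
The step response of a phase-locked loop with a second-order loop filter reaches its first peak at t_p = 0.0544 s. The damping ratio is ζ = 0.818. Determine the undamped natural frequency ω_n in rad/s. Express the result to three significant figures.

Peak time t_p = π/ω_d, so ω_d = π/t_p = π/0.0544 = 57.7 rad/s.
ω_n = ω_d/√(1−ζ²) = 57.7/√0.331 = 100 rad/s.

ω_n ≈ 100 rad/s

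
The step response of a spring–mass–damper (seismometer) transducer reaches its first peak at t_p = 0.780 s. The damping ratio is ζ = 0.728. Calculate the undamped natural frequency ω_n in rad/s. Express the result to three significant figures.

ω_n ≈ 5.87 rad/s

Peak time t_p = π/ω_d, so ω_d = π/t_p = π/0.780 = 4.03 rad/s.
ω_n = ω_d/√(1−ζ²) = 4.03/√0.470 = 5.87 rad/s.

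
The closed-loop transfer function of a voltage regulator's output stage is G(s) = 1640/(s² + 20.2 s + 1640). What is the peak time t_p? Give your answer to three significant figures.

t_p ≈ 0.0801 s

ω_n = √1640 = 40.5 rad/s; ζ = 20.2/(2·40.5) = 0.249.
ω_d = ω_n√(1−ζ²) = 39.2 rad/s. Then t_p = π/ω_d = 0.0801 s.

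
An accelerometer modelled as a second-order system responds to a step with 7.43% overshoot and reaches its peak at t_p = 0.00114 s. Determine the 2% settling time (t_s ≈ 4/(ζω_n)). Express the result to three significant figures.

t_s ≈ 0.00175 s

ζ from %OS: ζ = |ln 0.0743|/√(π²+ln²0.0743) = 0.638.
From t_p = π/ω_d, ω_d = π/0.00114 = 2760 rad/s, so ω_n = ω_d/√(1−ζ²) = 3580 rad/s.
t_s ≈ 4/(ζω_n) = 4/(0.638·3580) = 0.00175 s.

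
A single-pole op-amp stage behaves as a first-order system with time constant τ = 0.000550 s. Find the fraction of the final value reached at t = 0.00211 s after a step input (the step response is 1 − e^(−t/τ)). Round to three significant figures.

y(t)/y_∞ = 1 − e^(−t/τ) = 1 − e^(−0.00211/0.000550) = 1 − e^(−3.84) = 0.978.

y/y_∞ ≈ 0.978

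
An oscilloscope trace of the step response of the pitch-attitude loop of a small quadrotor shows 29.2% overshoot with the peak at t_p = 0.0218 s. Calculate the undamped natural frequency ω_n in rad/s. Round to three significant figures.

The overshoot fixes ζ = −ln(OS)/√(π²+ln²(OS)) = 0.365.
From t_p = π/ω_d, ω_d = π/0.0218 = 144 rad/s, so ω_n = ω_d/√(1−ζ²) = 155 rad/s.

ω_n ≈ 155 rad/s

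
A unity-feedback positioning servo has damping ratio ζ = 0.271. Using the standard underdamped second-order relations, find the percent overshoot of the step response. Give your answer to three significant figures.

%OS ≈ 41.3%

For an underdamped second-order system, %OS = 100·exp(−πζ/√(1−ζ²)).
πζ/√(1−ζ²) = π·0.271/√(1−0.0734) = 0.8845, so %OS = 100·e^(−0.8845) = 41.3%.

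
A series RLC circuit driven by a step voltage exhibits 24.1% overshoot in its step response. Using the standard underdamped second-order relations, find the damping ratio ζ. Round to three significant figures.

Inverting the overshoot relation: ζ = |ln 0.241|/√(π² + ln²0.241) = 0.413.

ζ ≈ 0.413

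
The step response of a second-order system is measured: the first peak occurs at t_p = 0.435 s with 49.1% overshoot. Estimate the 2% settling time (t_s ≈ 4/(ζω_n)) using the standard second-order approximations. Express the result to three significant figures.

t_s ≈ 2.45 s

ζ from %OS: ζ = |ln 0.491|/√(π²+ln²0.491) = 0.221.
From t_p = π/ω_d, ω_d = π/0.435 = 7.22 rad/s, so ω_n = ω_d/√(1−ζ²) = 7.40 rad/s.
t_s ≈ 4/(ζω_n) = 4/(0.221·7.40) = 2.45 s.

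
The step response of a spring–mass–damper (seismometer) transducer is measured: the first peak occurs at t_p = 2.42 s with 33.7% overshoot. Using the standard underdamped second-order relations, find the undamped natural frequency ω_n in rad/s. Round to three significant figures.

ω_n ≈ 1.37 rad/s

ζ from %OS: ζ = |ln 0.337|/√(π²+ln²0.337) = 0.327.
t_p = π/ω_d ⇒ ω_d = 1.30 rad/s; then ω_n = ω_d/√(1−ζ²) = 1.37 rad/s.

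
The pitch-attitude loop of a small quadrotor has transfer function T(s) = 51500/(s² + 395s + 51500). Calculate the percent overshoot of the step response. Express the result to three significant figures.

%OS ≈ 0.388%

Matching coefficients with s² + 2ζω_n s + ω_n² gives ω_n² = 51500 ⇒ ω_n = 227 rad/s, and ζ = 395/(2ω_n) = 0.870.
Overshoot: exp(−π·0.870/√(1−0.870²)) = 0.00388, i.e. 0.388%.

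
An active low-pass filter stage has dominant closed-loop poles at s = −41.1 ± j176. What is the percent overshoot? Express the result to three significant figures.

%OS ≈ 48.0%

The poles are at −σ ± jω_d with σ = 41.1 and ω_d = 176, so ω_n = √(σ²+ω_d²) = 181 rad/s and ζ = σ/ω_n = 0.227.
%OS = 100 e^{−πζ/√(1−ζ²)} with ζ = 0.227 gives 48.0%.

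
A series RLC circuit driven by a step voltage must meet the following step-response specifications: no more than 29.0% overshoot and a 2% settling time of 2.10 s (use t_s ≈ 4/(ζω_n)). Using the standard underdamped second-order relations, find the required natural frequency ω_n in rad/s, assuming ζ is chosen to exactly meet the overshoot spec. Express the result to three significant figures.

ω_n ≈ 5.20 rad/s

From %OS = 100·exp(−πζ/√(1−ζ²)), invert to get ζ = −ln(OS)/√(π² + ln²(OS)) with OS = 0.290.
−ln 0.290 = 1.238, so ζ = 1.238/√(π² + 1.532) = 0.367.
From t_s ≈ 4/(ζω_n): ω_n = 4/(ζ·t_s) = 4/(0.367·2.10) = 5.20 rad/s.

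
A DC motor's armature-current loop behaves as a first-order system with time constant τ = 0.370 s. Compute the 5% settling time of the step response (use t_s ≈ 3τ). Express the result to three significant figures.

t_s ≈ 1.11 s

t_s ≈ 3τ = 1.11 s.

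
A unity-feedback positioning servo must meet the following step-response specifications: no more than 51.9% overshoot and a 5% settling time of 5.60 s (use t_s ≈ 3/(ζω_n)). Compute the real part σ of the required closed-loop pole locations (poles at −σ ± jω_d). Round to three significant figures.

σ ≈ 0.536

The settling-time spec alone fixes σ = ζω_n = 3/t_s = 3/5.60 = 0.536.
(Overshoot then fixes ζ = 0.204 and hence ω_d = σ·√(1−ζ²)/ζ = 2.57 rad/s.)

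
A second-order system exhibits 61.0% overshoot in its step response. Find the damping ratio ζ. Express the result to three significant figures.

ζ = −ln(OS)/√(π² + (ln OS)²). With OS = 0.610, ln OS = −0.4943 and ζ = 0.4943/3.180 = 0.155.

ζ ≈ 0.155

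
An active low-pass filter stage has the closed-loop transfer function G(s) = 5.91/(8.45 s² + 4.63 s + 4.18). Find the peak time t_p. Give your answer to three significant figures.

Dividing through by 8.45: denominator becomes s² + 0.5479 s + 0.4947.
So ω_n = √0.4947 = 0.703 rad/s and ζ = 0.5479/(2·0.703) = 0.390.
ω_d = ω_n√(1−ζ²) = 0.648 rad/s. t_p = π/ω_d = 4.85 s.

t_p ≈ 4.85 s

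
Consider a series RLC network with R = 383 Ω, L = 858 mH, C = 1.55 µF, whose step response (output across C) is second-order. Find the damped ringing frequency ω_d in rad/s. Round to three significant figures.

For a series RLC circuit (capacitor voltage as output), ω_n = 1/√(LC) = 1/√(858 mH · 1.55 µF) = 867 rad/s.
ζ = (R/2)·√(C/L) = (383/2)·√(1.55 µF/858 mH) = 0.257.
ω_d = ω_n√(1−ζ²) = 838 rad/s.

ω_d ≈ 838 rad/s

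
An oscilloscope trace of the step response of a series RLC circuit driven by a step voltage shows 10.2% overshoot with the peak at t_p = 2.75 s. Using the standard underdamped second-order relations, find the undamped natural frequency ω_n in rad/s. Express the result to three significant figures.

From the overshoot, ζ = −ln(OS)/√(π²+ln²(OS)) = 0.588.
t_p = π/ω_d ⇒ ω_d = 1.14 rad/s; then ω_n = ω_d/√(1−ζ²) = 1.41 rad/s.

ω_n ≈ 1.41 rad/s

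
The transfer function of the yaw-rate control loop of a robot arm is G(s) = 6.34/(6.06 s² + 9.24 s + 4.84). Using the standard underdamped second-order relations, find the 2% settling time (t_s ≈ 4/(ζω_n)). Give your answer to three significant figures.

t_s ≈ 5.25 s

Dividing through by 6.06: denominator becomes s² + 1.525 s + 0.7987.
So ω_n = √0.7987 = 0.894 rad/s and ζ = 1.525/(2·0.894) = 0.853.
t_s ≈ 4/(ζω_n) = 5.25 s.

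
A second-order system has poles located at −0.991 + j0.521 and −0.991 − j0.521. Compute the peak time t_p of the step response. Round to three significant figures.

t_p = π/ω_d with ω_d = 0.521 (the imaginary part), so t_p = 6.03 s.

t_p ≈ 6.03 s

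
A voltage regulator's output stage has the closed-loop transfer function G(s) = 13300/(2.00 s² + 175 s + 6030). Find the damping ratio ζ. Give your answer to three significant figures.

Dividing through by 2.00: denominator becomes s² + 87.50 s + 3015.
So ω_n = √3015 = 54.9 rad/s and ζ = 87.50/(2·54.9) = 0.797.

ζ ≈ 0.797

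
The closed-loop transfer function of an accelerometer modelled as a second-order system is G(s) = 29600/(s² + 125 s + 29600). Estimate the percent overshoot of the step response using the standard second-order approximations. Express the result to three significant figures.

ω_n = √29600 = 172 rad/s; ζ = 125/(2·172) = 0.363.
%OS = 100·exp(−πζ/√(1−ζ²)) = 29.4%.

%OS ≈ 29.4%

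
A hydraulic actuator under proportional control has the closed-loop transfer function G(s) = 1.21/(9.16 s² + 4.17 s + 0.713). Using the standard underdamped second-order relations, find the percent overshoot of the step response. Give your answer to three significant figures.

%OS ≈ 1.19%

Dividing through by 9.16: denominator becomes s² + 0.4552 s + 0.07784.
So ω_n = √0.07784 = 0.279 rad/s and ζ = 0.4552/(2·0.279) = 0.816.
Overshoot: exp(−π·0.816/√(1−0.816²)) = 0.0119, i.e. 1.19%.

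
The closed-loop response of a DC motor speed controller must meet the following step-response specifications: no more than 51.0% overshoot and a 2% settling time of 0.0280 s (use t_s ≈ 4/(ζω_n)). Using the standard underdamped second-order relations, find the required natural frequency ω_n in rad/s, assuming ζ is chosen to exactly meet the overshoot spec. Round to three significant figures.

From %OS = 100·exp(−πζ/√(1−ζ²)), invert to get ζ = −ln(OS)/√(π² + ln²(OS)) with OS = 0.510.
−ln 0.510 = 0.6733, so ζ = 0.6733/√(π² + 0.4534) = 0.210.
Then ω_n = 4/(ζ t_s) = 4/(0.210 × 0.0280) = 682 rad/s.

ω_n ≈ 682 rad/s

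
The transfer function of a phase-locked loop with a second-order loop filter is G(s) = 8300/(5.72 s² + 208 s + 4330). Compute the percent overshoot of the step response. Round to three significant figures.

Dividing through by 5.72: denominator becomes s² + 36.36 s + 757.0.
So ω_n = √757.0 = 27.5 rad/s and ζ = 36.36/(2·27.5) = 0.661.
%OS = 100 e^{−πζ/√(1−ζ²)} with ζ = 0.661 gives 6.29%.

%OS ≈ 6.29%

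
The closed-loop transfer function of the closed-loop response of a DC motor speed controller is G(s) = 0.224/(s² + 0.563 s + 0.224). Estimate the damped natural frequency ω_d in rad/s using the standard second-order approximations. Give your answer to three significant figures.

ω_d ≈ 0.380 rad/s

ω_n = √0.224 = 0.473 rad/s; ζ = 0.563/(2·0.473) = 0.595.
ω_d = ω_n√(1−ζ²) = 0.380 rad/s.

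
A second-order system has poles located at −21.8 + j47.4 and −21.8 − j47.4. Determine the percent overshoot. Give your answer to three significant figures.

The poles are at −σ ± jω_d with σ = 21.8 and ω_d = 47.4, so ω_n = √(σ²+ω_d²) = 52.2 rad/s and ζ = σ/ω_n = 0.418.
%OS = 100 e^{−πζ/√(1−ζ²)} with ζ = 0.418 gives 23.6%.

%OS ≈ 23.6%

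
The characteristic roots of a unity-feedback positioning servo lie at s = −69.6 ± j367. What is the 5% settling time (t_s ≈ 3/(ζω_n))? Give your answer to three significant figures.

t_s ≈ 0.0431 s

For poles at −σ ± jω_d, ζω_n = σ = 69.6, so t_s ≈ 3/σ = 0.0431 s.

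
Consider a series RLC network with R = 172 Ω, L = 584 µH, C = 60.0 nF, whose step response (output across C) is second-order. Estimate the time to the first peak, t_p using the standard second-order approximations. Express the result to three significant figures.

For a series RLC circuit (capacitor voltage as output), ω_n = 1/√(LC) = 1/√(584 µH · 60.0 nF) = 169000 rad/s.
ζ = (R/2)·√(C/L) = (172/2)·√(60.0 nF/584 µH) = 0.872.
ω_d = ω_n√(1−ζ²) = 82800 rad/s. t_p = π/ω_d = 0.0000379 s.

t_p ≈ 0.0000379 s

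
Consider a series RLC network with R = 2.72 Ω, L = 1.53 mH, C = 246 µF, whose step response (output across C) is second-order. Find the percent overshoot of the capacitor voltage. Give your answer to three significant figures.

For a series RLC circuit (capacitor voltage as output), ω_n = 1/√(LC) = 1/√(1.53 mH · 246 µF) = 1630 rad/s.
ζ = (R/2)·√(C/L) = (2.72/2)·√(246 µF/1.53 mH) = 0.545.
Overshoot: exp(−π·0.545/√(1−0.545²)) = 0.130, i.e. 13.0%.

%OS ≈ 13.0%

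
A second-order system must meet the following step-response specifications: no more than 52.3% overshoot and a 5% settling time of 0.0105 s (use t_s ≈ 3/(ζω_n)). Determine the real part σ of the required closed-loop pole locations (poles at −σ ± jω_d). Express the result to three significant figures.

The settling-time spec alone fixes σ = ζω_n = 3/t_s = 3/0.0105 = 286.
(Overshoot then fixes ζ = 0.202 and hence ω_d = σ·√(1−ζ²)/ζ = 1380 rad/s.)

σ ≈ 286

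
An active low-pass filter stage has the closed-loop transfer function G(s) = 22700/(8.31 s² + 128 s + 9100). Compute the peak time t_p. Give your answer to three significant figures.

Dividing through by 8.31: denominator becomes s² + 15.40 s + 1095.
So ω_n = √1095 = 33.1 rad/s and ζ = 15.40/(2·33.1) = 0.233.
The damped frequency ω_d = ω_n√(1−ζ²) = 32.2 rad/s. t_p = π/ω_d = 0.0976 s.

t_p ≈ 0.0976 s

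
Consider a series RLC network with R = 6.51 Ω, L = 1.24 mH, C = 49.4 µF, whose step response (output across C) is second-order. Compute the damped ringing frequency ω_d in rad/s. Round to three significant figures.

For a series RLC circuit (capacitor voltage as output), ω_n = 1/√(LC) = 1/√(1.24 mH · 49.4 µF) = 4040 rad/s.
ζ = (R/2)·√(C/L) = (6.51/2)·√(49.4 µF/1.24 mH) = 0.650.
The damped frequency ω_d = ω_n√(1−ζ²) = 3070 rad/s.

ω_d ≈ 3070 rad/s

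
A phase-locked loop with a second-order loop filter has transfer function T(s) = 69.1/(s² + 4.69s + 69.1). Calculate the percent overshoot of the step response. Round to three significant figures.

ω_n = √69.1 = 8.31 rad/s; ζ = 4.69/(2·8.31) = 0.282.
%OS = 100·exp(−πζ/√(1−ζ²)) = 39.7%.

%OS ≈ 39.7%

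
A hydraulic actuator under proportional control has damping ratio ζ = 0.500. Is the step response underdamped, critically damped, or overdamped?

underdamped

Since ζ = 0.500 < 1, the system is underdamped.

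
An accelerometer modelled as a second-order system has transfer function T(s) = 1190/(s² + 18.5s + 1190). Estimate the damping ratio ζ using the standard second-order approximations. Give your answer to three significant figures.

Comparing the denominator to s² + 2ζω_n s + ω_n²: ω_n = √1190 = 34.5 rad/s, and 2ζω_n = 18.5 so ζ = 18.5/(2·34.5) = 0.268.

ζ ≈ 0.268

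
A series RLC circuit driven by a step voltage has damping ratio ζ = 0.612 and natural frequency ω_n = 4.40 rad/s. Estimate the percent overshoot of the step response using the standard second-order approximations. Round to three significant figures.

%OS ≈ 8.79%

For an underdamped second-order system, %OS = 100·exp(−πζ/√(1−ζ²)).
πζ/√(1−ζ²) = π·0.612/√(1−0.375) = 2.431, so %OS = 100·e^(−2.431) = 8.79%.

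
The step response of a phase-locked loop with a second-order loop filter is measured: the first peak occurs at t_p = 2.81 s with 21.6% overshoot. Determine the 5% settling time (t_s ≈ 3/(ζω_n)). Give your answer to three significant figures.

t_s ≈ 5.50 s

From the overshoot, ζ = −ln(OS)/√(π²+ln²(OS)) = 0.438.
t_p = π/ω_d ⇒ ω_d = 1.12 rad/s; then ω_n = ω_d/√(1−ζ²) = 1.24 rad/s.
t_s ≈ 3/(ζω_n) = 3/(0.438·1.24) = 5.50 s.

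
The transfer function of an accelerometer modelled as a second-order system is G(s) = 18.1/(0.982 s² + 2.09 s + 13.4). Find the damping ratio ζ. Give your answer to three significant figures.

Dividing through by 0.982: denominator becomes s² + 2.128 s + 13.65.
So ω_n = √13.65 = 3.69 rad/s and ζ = 2.128/(2·3.69) = 0.288.

ζ ≈ 0.288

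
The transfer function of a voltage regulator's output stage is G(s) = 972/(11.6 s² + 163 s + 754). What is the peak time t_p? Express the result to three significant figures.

t_p ≈ 0.794 s

Dividing through by 11.6: denominator becomes s² + 14.05 s + 65.00.
So ω_n = √65.00 = 8.06 rad/s and ζ = 14.05/(2·8.06) = 0.871.
ω_d = 8.06·√(1 − 0.871²) = 3.95 rad/s. t_p = π/ω_d = 0.794 s.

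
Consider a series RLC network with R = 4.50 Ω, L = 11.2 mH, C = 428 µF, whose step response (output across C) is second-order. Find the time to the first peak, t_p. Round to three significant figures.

t_p ≈ 0.00766 s

For a series RLC circuit (capacitor voltage as output), ω_n = 1/√(LC) = 1/√(11.2 mH · 428 µF) = 457 rad/s.
ζ = (R/2)·√(C/L) = (4.50/2)·√(428 µF/11.2 mH) = 0.440.
ω_d = ω_n√(1−ζ²) = 410 rad/s. t_p = π/ω_d = 0.00766 s.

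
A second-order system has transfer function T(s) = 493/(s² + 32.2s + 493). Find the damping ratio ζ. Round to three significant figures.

Comparing the denominator to s² + 2ζω_n s + ω_n²: ω_n = √493 = 22.2 rad/s, and 2ζω_n = 32.2 so ζ = 32.2/(2·22.2) = 0.725.

ζ ≈ 0.725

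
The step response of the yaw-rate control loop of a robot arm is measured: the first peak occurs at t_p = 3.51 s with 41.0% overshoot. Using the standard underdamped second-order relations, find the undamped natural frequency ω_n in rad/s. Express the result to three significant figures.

The overshoot fixes ζ = −ln(OS)/√(π²+ln²(OS)) = 0.273.
From t_p = π/ω_d, ω_d = π/3.51 = 0.895 rad/s, so ω_n = ω_d/√(1−ζ²) = 0.930 rad/s.

ω_n ≈ 0.930 rad/s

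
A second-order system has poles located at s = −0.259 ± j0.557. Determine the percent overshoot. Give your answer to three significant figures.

%OS ≈ 23.2%

The poles are at −σ ± jω_d with σ = 0.259 and ω_d = 0.557, so ω_n = √(σ²+ω_d²) = 0.614 rad/s and ζ = σ/ω_n = 0.422.
%OS = 100 e^{−πζ/√(1−ζ²)} with ζ = 0.422 gives 23.2%.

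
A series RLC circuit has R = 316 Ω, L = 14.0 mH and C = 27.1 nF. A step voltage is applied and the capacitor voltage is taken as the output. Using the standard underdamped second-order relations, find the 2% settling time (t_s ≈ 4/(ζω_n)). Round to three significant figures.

For a series RLC circuit (capacitor voltage as output), ω_n = 1/√(LC) = 1/√(14.0 mH · 27.1 nF) = 51300 rad/s.
ζ = (R/2)·√(C/L) = (316/2)·√(27.1 nF/14.0 mH) = 0.220.
t_s ≈ 4/(ζω_n) = 0.000354 s.

t_s ≈ 0.000354 s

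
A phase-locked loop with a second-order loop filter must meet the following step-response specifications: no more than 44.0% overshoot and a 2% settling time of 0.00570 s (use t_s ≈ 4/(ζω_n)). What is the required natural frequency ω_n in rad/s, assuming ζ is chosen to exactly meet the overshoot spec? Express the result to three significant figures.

ω_n ≈ 2780 rad/s

From %OS = 100·exp(−πζ/√(1−ζ²)), invert to get ζ = −ln(OS)/√(π² + ln²(OS)) with OS = 0.440.
−ln 0.440 = 0.8210, so ζ = 0.8210/√(π² + 0.6740) = 0.253.
From t_s ≈ 4/(ζω_n): ω_n = 4/(ζ·t_s) = 4/(0.253·0.00570) = 2780 rad/s.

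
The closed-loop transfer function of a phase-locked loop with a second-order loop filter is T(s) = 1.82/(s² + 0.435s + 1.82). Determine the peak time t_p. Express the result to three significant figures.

Matching coefficients with s² + 2ζω_n s + ω_n² gives ω_n² = 1.82 ⇒ ω_n = 1.35 rad/s, and ζ = 0.435/(2ω_n) = 0.161.
ω_d = ω_n√(1−ζ²) = 1.33 rad/s. Then t_p = π/ω_d = 2.36 s.

t_p ≈ 2.36 s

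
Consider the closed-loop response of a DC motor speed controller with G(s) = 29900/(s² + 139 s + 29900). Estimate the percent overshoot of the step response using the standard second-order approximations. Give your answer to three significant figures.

ω_n = √29900 = 173 rad/s; ζ = 139/(2·173) = 0.402.
%OS = 100 e^{−πζ/√(1−ζ²)} with ζ = 0.402 gives 25.2%.

%OS ≈ 25.2%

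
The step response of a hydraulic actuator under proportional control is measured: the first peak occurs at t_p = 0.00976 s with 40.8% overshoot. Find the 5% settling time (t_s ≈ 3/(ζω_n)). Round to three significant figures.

t_s ≈ 0.0327 s

ζ from %OS: ζ = |ln 0.408|/√(π²+ln²0.408) = 0.274.
From t_p = π/ω_d, ω_d = π/0.00976 = 322 rad/s, so ω_n = ω_d/√(1−ζ²) = 335 rad/s.
t_s ≈ 3/(ζω_n) = 3/(0.274·335) = 0.0327 s.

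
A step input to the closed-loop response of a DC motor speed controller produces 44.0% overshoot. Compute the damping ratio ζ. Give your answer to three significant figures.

ζ ≈ 0.253

ζ = −ln(OS)/√(π² + (ln OS)²). With OS = 0.440, ln OS = −0.8210 and ζ = 0.8210/3.247 = 0.253.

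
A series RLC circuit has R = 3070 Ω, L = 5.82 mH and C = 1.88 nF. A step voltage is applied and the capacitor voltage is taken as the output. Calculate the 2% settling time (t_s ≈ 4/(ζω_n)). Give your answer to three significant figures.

For a series RLC circuit (capacitor voltage as output), ω_n = 1/√(LC) = 1/√(5.82 mH · 1.88 nF) = 302000 rad/s.
ζ = (R/2)·√(C/L) = (3070/2)·√(1.88 nF/5.82 mH) = 0.872.
t_s ≈ 4/(ζω_n) = 0.0000152 s.

t_s ≈ 0.0000152 s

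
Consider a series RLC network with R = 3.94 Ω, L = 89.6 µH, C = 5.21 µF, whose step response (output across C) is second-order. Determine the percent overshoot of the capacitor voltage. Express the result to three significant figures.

For a series RLC circuit (capacitor voltage as output), ω_n = 1/√(LC) = 1/√(89.6 µH · 5.21 µF) = 46300 rad/s.
ζ = (R/2)·√(C/L) = (3.94/2)·√(5.21 µF/89.6 µH) = 0.475.
Overshoot: exp(−π·0.475/√(1−0.475²)) = 0.183, i.e. 18.3%.

%OS ≈ 18.3%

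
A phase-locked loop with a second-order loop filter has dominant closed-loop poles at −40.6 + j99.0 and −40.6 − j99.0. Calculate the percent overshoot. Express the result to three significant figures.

%OS ≈ 27.6%

The poles are at −σ ± jω_d with σ = 40.6 and ω_d = 99.0, so ω_n = √(σ²+ω_d²) = 107 rad/s and ζ = σ/ω_n = 0.379.
Overshoot: exp(−π·0.379/√(1−0.379²)) = 0.276, i.e. 27.6%.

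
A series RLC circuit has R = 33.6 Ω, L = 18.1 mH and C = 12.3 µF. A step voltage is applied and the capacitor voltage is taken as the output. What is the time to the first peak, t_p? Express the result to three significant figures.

For a series RLC circuit (capacitor voltage as output), ω_n = 1/√(LC) = 1/√(18.1 mH · 12.3 µF) = 2120 rad/s.
ζ = (R/2)·√(C/L) = (33.6/2)·√(12.3 µF/18.1 mH) = 0.438.
The damped frequency ω_d = ω_n√(1−ζ²) = 1910 rad/s. t_p = π/ω_d = 0.00165 s.

t_p ≈ 0.00165 s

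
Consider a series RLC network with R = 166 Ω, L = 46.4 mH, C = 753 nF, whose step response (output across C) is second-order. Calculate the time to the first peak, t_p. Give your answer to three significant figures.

For a series RLC circuit (capacitor voltage as output), ω_n = 1/√(LC) = 1/√(46.4 mH · 753 nF) = 5350 rad/s.
ζ = (R/2)·√(C/L) = (166/2)·√(753 nF/46.4 mH) = 0.334.
ω_d = 5350·√(1 − 0.334²) = 5040 rad/s. t_p = π/ω_d = 0.000623 s.

t_p ≈ 0.000623 s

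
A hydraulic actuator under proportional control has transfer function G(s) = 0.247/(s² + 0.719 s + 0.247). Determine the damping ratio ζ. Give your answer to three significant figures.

ζ ≈ 0.723

ω_n = √0.247 = 0.497 rad/s; ζ = 0.719/(2·0.497) = 0.723.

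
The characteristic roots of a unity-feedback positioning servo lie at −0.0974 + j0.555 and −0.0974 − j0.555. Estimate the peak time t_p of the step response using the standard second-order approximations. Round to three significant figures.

t_p ≈ 5.66 s

t_p = π/ω_d with ω_d = 0.555 (the imaginary part), so t_p = 5.66 s.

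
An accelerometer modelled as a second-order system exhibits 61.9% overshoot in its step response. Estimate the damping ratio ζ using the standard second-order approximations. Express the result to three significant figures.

ζ ≈ 0.151

From %OS = 100·exp(−πζ/√(1−ζ²)), invert to get ζ = −ln(OS)/√(π² + ln²(OS)) with OS = 0.619.
−ln 0.619 = 0.4797, so ζ = 0.4797/√(π² + 0.2301) = 0.151.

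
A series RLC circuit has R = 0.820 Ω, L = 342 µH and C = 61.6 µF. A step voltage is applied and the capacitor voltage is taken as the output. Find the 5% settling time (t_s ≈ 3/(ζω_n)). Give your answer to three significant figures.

For a series RLC circuit (capacitor voltage as output), ω_n = 1/√(LC) = 1/√(342 µH · 61.6 µF) = 6890 rad/s.
ζ = (R/2)·√(C/L) = (0.820/2)·√(61.6 µF/342 µH) = 0.174.
t_s ≈ 3/(ζω_n) = 0.00250 s.

t_s ≈ 0.00250 s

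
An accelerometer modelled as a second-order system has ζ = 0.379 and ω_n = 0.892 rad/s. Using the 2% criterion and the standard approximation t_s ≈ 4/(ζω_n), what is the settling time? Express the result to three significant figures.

t_s ≈ 4/(ζω_n) = 4/(0.379 × 0.892) = 11.8 s.

t_s ≈ 11.8 s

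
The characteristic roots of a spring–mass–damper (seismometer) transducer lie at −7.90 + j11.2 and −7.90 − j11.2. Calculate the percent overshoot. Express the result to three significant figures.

The poles are at −σ ± jω_d with σ = 7.90 and ω_d = 11.2, so ω_n = √(σ²+ω_d²) = 13.7 rad/s and ζ = σ/ω_n = 0.576.
%OS = 100·exp(−πζ/√(1−ζ²)) = 10.9%.

%OS ≈ 10.9%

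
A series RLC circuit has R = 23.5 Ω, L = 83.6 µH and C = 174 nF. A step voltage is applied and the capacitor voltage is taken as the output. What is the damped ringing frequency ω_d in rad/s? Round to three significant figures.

For a series RLC circuit (capacitor voltage as output), ω_n = 1/√(LC) = 1/√(83.6 µH · 174 nF) = 262000 rad/s.
ζ = (R/2)·√(C/L) = (23.5/2)·√(174 nF/83.6 µH) = 0.536.
The damped frequency ω_d = ω_n√(1−ζ²) = 221000 rad/s.

ω_d ≈ 221000 rad/s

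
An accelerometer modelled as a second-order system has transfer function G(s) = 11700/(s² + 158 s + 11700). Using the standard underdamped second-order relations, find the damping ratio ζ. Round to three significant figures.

ζ ≈ 0.730

ω_n = √11700 = 108 rad/s; ζ = 158/(2·108) = 0.730.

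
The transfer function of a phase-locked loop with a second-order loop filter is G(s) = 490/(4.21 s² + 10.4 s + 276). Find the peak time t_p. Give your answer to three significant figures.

t_p ≈ 0.393 s

Dividing through by 4.21: denominator becomes s² + 2.470 s + 65.56.
So ω_n = √65.56 = 8.10 rad/s and ζ = 2.470/(2·8.10) = 0.153.
ω_d = 8.10·√(1 − 0.153²) = 8.00 rad/s. t_p = π/ω_d = 0.393 s.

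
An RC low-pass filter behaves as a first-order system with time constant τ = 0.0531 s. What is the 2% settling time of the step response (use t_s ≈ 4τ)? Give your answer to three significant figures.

t_s ≈ 0.212 s

t_s ≈ 4τ = 0.212 s.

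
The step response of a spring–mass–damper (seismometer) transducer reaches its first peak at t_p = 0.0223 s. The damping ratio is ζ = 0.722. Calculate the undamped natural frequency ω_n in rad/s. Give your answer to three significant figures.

ω_n ≈ 204 rad/s

Peak time t_p = π/ω_d, so ω_d = π/t_p = π/0.0223 = 141 rad/s.
ω_n = ω_d/√(1−ζ²) = 141/√0.479 = 204 rad/s.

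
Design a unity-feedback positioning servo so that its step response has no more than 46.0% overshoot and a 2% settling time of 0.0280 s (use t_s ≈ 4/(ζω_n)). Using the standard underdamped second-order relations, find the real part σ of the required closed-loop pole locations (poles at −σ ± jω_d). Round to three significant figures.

The settling-time spec alone fixes σ = ζω_n = 4/t_s = 4/0.0280 = 143.
(Overshoot then fixes ζ = 0.240 and hence ω_d = σ·√(1−ζ²)/ζ = 578 rad/s.)

σ ≈ 143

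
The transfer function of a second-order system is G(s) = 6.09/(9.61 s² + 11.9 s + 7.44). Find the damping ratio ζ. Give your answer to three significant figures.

Dividing through by 9.61: denominator becomes s² + 1.238 s + 0.7742.
So ω_n = √0.7742 = 0.880 rad/s and ζ = 1.238/(2·0.880) = 0.704.

ζ ≈ 0.704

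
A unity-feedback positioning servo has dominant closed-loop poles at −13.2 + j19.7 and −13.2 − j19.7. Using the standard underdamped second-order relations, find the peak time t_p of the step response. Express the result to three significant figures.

t_p ≈ 0.159 s

t_p = π/ω_d with ω_d = 19.7 (the imaginary part), so t_p = 0.159 s.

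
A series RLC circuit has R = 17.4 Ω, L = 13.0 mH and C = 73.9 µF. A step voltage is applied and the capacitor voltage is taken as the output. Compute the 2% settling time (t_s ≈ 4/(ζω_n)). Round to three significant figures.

t_s ≈ 0.00598 s

For a series RLC circuit (capacitor voltage as output), ω_n = 1/√(LC) = 1/√(13.0 mH · 73.9 µF) = 1020 rad/s.
ζ = (R/2)·√(C/L) = (17.4/2)·√(73.9 µF/13.0 mH) = 0.656.
t_s ≈ 4/(ζω_n) = 0.00598 s.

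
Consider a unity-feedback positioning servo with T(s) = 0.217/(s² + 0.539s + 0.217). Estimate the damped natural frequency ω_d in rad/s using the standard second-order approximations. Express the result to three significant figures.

Comparing the denominator to s² + 2ζω_n s + ω_n²: ω_n = √0.217 = 0.466 rad/s, and 2ζω_n = 0.539 so ζ = 0.539/(2·0.466) = 0.579.
The damped frequency ω_d = ω_n√(1−ζ²) = 0.380 rad/s.

ω_d ≈ 0.380 rad/s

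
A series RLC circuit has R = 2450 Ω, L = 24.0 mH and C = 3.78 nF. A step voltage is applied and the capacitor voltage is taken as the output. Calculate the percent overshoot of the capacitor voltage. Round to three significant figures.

%OS ≈ 17.4%

For a series RLC circuit (capacitor voltage as output), ω_n = 1/√(LC) = 1/√(24.0 mH · 3.78 nF) = 105000 rad/s.
ζ = (R/2)·√(C/L) = (2450/2)·√(3.78 nF/24.0 mH) = 0.486.
%OS = 100·exp(−πζ/√(1−ζ²)) = 17.4%.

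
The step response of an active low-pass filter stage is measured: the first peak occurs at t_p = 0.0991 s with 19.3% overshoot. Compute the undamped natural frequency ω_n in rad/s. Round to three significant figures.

The overshoot fixes ζ = −ln(OS)/√(π²+ln²(OS)) = 0.464.
t_p = π/ω_d ⇒ ω_d = 31.7 rad/s; then ω_n = ω_d/√(1−ζ²) = 35.8 rad/s.

ω_n ≈ 35.8 rad/s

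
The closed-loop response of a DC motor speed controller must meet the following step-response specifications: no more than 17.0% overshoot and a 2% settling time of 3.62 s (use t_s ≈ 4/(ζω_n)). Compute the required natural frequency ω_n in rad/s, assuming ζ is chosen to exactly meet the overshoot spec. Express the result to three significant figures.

Inverting the overshoot relation: ζ = |ln 0.170|/√(π² + ln²0.170) = 0.491.
Then ω_n = 4/(ζ t_s) = 4/(0.491 × 3.62) = 2.25 rad/s.

ω_n ≈ 2.25 rad/s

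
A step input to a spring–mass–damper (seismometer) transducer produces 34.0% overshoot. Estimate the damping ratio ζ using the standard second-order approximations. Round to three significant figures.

ζ ≈ 0.325

ζ = −ln(OS)/√(π² + (ln OS)²). With OS = 0.340, ln OS = −1.079 and ζ = 1.079/3.322 = 0.325.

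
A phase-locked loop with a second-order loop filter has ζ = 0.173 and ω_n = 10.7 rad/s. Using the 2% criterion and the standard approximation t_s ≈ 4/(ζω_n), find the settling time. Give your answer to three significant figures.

t_s ≈ 4/(ζω_n) = 4/(0.173 × 10.7) = 2.16 s.

t_s ≈ 2.16 s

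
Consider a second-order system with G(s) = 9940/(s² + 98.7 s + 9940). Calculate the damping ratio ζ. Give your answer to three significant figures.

Matching coefficients with s² + 2ζω_n s + ω_n² gives ω_n² = 9940 ⇒ ω_n = 99.7 rad/s, and ζ = 98.7/(2ω_n) = 0.495.

ζ ≈ 0.495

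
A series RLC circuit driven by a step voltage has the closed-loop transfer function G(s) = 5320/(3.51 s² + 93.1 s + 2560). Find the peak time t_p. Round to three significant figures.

t_p ≈ 0.134 s

Dividing through by 3.51: denominator becomes s² + 26.52 s + 729.3.
So ω_n = √729.3 = 27.0 rad/s and ζ = 26.52/(2·27.0) = 0.491.
ω_d = ω_n√(1−ζ²) = 23.5 rad/s. t_p = π/ω_d = 0.134 s.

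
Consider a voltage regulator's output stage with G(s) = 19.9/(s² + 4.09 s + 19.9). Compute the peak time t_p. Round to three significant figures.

ω_n = √19.9 = 4.46 rad/s; ζ = 4.09/(2·4.46) = 0.458.
The damped frequency ω_d = ω_n√(1−ζ²) = 3.96 rad/s. Then t_p = π/ω_d = 0.792 s.

t_p ≈ 0.792 s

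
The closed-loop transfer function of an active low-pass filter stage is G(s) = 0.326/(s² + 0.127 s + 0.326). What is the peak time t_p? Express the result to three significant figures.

Matching coefficients with s² + 2ζω_n s + ω_n² gives ω_n² = 0.326 ⇒ ω_n = 0.571 rad/s, and ζ = 0.127/(2ω_n) = 0.111.
The damped frequency ω_d = ω_n√(1−ζ²) = 0.567 rad/s. Then t_p = π/ω_d = 5.54 s.

t_p ≈ 5.54 s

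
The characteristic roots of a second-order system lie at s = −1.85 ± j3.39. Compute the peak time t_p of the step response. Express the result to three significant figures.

t_p ≈ 0.927 s

t_p = π/ω_d with ω_d = 3.39 (the imaginary part), so t_p = 0.927 s.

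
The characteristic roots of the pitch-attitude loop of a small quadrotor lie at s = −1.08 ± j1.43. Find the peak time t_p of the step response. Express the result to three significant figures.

t_p = π/ω_d with ω_d = 1.43 (the imaginary part), so t_p = 2.20 s.

t_p ≈ 2.20 s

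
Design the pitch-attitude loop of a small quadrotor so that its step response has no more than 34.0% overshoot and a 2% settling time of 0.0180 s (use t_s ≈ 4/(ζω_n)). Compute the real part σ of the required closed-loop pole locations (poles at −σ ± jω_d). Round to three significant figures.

The settling-time spec alone fixes σ = ζω_n = 4/t_s = 4/0.0180 = 222.
(Overshoot then fixes ζ = 0.325 and hence ω_d = σ·√(1−ζ²)/ζ = 647 rad/s.)

σ ≈ 222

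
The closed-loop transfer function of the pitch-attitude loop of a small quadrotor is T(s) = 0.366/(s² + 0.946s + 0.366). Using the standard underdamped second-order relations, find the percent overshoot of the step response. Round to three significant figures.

Comparing the denominator to s² + 2ζω_n s + ω_n²: ω_n = √0.366 = 0.605 rad/s, and 2ζω_n = 0.946 so ζ = 0.946/(2·0.605) = 0.782.
%OS = 100·exp(−πζ/√(1−ζ²)) = 1.95%.

%OS ≈ 1.95%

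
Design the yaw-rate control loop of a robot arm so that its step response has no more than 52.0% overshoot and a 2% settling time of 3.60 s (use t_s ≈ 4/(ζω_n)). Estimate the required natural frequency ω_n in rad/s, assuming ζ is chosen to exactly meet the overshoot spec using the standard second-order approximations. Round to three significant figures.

From %OS = 100·exp(−πζ/√(1−ζ²)), invert to get ζ = −ln(OS)/√(π² + ln²(OS)) with OS = 0.520.
−ln 0.520 = 0.6539, so ζ = 0.6539/√(π² + 0.4276) = 0.204.
Then ω_n = 4/(ζ t_s) = 4/(0.204 × 3.60) = 5.45 rad/s.

ω_n ≈ 5.45 rad/s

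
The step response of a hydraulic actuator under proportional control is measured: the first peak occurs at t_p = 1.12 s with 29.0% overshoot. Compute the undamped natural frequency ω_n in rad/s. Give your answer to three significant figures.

ζ from %OS: ζ = |ln 0.290|/√(π²+ln²0.290) = 0.367.
From t_p = π/ω_d, ω_d = π/1.12 = 2.80 rad/s, so ω_n = ω_d/√(1−ζ²) = 3.01 rad/s.

ω_n ≈ 3.01 rad/s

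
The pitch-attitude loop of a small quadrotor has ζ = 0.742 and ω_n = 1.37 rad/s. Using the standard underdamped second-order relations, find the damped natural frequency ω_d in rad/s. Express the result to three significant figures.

ω_d = ω_n√(1−ζ²) = 1.37·√0.449 = 0.918 rad/s.

ω_d ≈ 0.918 rad/s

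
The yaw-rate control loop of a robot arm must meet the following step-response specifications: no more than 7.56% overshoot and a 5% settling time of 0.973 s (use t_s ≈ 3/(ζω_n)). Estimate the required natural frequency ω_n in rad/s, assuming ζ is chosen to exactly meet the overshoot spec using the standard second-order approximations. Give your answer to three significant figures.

ζ = −ln(OS)/√(π² + (ln OS)²). With OS = 0.0756, ln OS = −2.582 and ζ = 2.582/4.067 = 0.635.
Then ω_n = 3/(ζ t_s) = 3/(0.635 × 0.973) = 4.86 rad/s.

ω_n ≈ 4.86 rad/s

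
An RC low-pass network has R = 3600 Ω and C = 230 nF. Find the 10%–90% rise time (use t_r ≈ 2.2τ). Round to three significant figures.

τ = RC = 3600 × 230 nF = 0.000828 s.
t_r ≈ 2.2τ = 0.00182 s.

t_r ≈ 0.00182 s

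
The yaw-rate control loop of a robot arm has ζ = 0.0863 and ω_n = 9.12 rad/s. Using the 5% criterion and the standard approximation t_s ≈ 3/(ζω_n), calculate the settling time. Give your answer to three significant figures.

t_s ≈ 3/(ζω_n) = 3/(0.0863 × 9.12) = 3.81 s.

t_s ≈ 3.81 s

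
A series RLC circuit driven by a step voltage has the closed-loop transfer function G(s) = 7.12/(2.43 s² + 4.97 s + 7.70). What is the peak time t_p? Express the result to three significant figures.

Dividing through by 2.43: denominator becomes s² + 2.045 s + 3.169.
So ω_n = √3.169 = 1.78 rad/s and ζ = 2.045/(2·1.78) = 0.574.
The damped frequency ω_d = ω_n√(1−ζ²) = 1.46 rad/s. t_p = π/ω_d = 2.16 s.

t_p ≈ 2.16 s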